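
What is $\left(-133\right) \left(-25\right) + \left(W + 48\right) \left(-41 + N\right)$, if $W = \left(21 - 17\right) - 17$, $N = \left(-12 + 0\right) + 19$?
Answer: $2135$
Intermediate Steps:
$N = 7$ ($N = -12 + 19 = 7$)
$W = -13$ ($W = 4 - 17 = -13$)
$\left(-133\right) \left(-25\right) + \left(W + 48\right) \left(-41 + N\right) = \left(-133\right) \left(-25\right) + \left(-13 + 48\right) \left(-41 + 7\right) = 3325 + 35 \left(-34\right) = 3325 - 1190 = 2135$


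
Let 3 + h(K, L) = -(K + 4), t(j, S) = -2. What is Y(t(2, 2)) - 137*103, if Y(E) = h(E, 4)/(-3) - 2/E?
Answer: -42325/3 ≈ -14108.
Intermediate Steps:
h(K, L) = -7 - K (h(K, L) = -3 - (K + 4) = -3 - (4 + K) = -3 + (-4 - K) = -7 - K)
Y(E) = 7/3 - 2/E + E/3 (Y(E) = (-7 - E)/(-3) - 2/E = (-7 - E)*(-1/3) - 2/E = (7/3 + E/3) - 2/E = 7/3 - 2/E + E/3)
Y(t(2, 2)) - 137*103 = (1/3)*(-6 - 2*(7 - 2))/(-2) - 137*103 = (1/3)*(-1/2)*(-6 - 2*5) - 14111 = (1/3)*(-1/2)*(-6 - 10) - 14111 = (1/3)*(-1/2)*(-16) - 14111 = 8/3 - 14111 = -42325/3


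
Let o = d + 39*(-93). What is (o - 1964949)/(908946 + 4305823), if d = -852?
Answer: -1969428/5214769 ≈ -0.37766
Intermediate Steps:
o = -4479 (o = -852 + 39*(-93) = -852 - 3627 = -4479)
(o - 1964949)/(908946 + 4305823) = (-4479 - 1964949)/(908946 + 4305823) = -1969428/5214769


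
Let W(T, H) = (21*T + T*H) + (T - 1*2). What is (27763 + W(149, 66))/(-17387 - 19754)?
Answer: -40873/37141 ≈ -1.1005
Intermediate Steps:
W(T, H) = -2 + 22*T + H*T (W(T, H) = (21*T + H*T) + (T - 2) = (21*T + H*T) + (-2 + T) = -2 + 22*T + H*T)
(27763 + W(149, 66))/(-17387 - 19754) = (27763 + (-2 + 22*149 + 66*149))/(-17387 - 19754) = (27763 + (-2 + 3278 + 9834))/(-37141) = (27763 + 13110)*(-1/37141) = 40873*(-1/37141) = -40873/37141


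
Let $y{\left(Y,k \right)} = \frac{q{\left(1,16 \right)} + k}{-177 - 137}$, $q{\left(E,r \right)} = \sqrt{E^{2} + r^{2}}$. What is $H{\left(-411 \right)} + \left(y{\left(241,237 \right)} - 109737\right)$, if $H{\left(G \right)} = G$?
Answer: $- \frac{34586709}{314} - \frac{\sqrt{257}}{314} \approx -1.1015 \cdot 10^{5}$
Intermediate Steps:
$y{\left(Y,k \right)} = - \frac{k}{314} - \frac{\sqrt{257}}{314}$ ($y{\left(Y,k \right)} = \frac{\sqrt{1^{2} + 16^{2}} + k}{-177 - 137} = \frac{\sqrt{1 + 256} + k}{-177 - 137} = \frac{\sqrt{257} + k}{-314} = \left(k + \sqrt{257}\right) \left(- \frac{1}{314}\right) = - \frac{k}{314} - \frac{\sqrt{257}}{314}$)
$H{\left(-411 \right)} + \left(y{\left(241,237 \right)} - 109737\right) = -411 - \left(\frac{34457655}{314} + \frac{\sqrt{257}}{314}\right) = - \frac{34586709}{314} - \frac{\sqrt{257}}{314}$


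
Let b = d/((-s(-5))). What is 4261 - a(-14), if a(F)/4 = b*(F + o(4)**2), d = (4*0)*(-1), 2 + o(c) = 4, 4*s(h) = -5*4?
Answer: 4261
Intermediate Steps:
s(h) = -5 (s(h) = (-5*4)/4 = (1/4)*(-20) = -5)
o(c) = 2 (o(c) = -2 + 4 = 2)
d = 0 (d = 0*(-1) = 0)
b = 0 (b = 0/((-1*(-5))) = 0/5 = 0*(1/5) = 0)
a(F) = 0 (a(F) = 4*(0*(F + 2**2)) = 4*(0*(F + 4)) = 4*(0*(4 + F)) = 4*0 = 0)
4261 - a(-14) = 4261 - 1*0 = 4261 + 0 = 4261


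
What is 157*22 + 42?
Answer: 3496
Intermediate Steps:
157*22 + 42 = 3454 + 42 = 3496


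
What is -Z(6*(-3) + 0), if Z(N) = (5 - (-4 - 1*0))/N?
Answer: ½ ≈ 0.50000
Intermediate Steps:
Z(N) = 9/N (Z(N) = (5 - (-4 + 0))/N = (5 - 1*(-4))/N = (5 + 4)/N = 9/N)
-Z(6*(-3) + 0) = -9/(6*(-3) + 0) = -9/(-18 + 0) = -9/(-18) = -9*(-1)/18 = -1*(-½) = ½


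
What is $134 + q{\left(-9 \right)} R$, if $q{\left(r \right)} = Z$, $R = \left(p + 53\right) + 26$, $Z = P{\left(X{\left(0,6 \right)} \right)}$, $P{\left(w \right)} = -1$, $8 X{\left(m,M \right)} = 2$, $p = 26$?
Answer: $29$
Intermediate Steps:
$X{\left(m,M \right)} = \frac{1}{4}$ ($X{\left(m,M \right)} = \frac{1}{8} \cdot 2 = \frac{1}{4}$)
$Z = -1$
$R = 105$ ($R = \left(26 + 53\right) + 26 = 79 + 26 = 105$)
$q{\left(r \right)} = -1$
$134 + q{\left(-9 \right)} R = 134 - 105 = 29$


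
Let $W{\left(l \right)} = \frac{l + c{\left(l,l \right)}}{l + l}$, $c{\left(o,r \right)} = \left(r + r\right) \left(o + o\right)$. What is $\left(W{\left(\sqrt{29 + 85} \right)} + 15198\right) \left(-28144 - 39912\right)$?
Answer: $-1034349116 - 136112 \sqrt{114} \approx -1.0358 \cdot 10^{9}$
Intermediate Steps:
$c{\left(o,r \right)} = 4 o r$ ($c{\left(o,r \right)} = 2 r 2 o = 4 o r$)
$W{\left(l \right)} = \frac{l + 4 l^{2}}{2 l}$ ($W{\left(l \right)} = \frac{l + 4 l l}{l + l} = \frac{l + 4 l^{2}}{2 l}$)
$\left(W{\left(\sqrt{29 + 85} \right)} + 15198\right) \left(-28144 - 39912\right) = \left(\left(\frac{1}{2} + 2 \sqrt{29 + 85}\right) + 15198\right) \left(-28144 - 39912\right) = \left(\left(\frac{1}{2} + 2 \sqrt{114}\right) + 15198\right) \left(-28144 - 39912\right) = \left(\frac{30397}{2} + 2 \sqrt{114}\right) \left(-28144 - 39912\right) = \left(\frac{30397}{2} + 2 \sqrt{114}\right) \left(-68056\right) = -1034349116 - 136112 \sqrt{114}$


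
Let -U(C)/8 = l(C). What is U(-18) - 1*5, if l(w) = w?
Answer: 139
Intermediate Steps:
U(C) = -8*C
U(-18) - 1*5 = -8*(-18) - 1*5 = 144 - 5 = 139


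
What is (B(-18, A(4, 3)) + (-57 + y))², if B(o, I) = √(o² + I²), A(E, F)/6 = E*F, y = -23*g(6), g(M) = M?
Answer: 43533 - 7020*√17 ≈ 14589.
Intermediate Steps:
y = -138 (y = -23*6 = -138)
A(E, F) = 6*E*F (A(E, F) = 6*(E*F) = 6*E*F)
B(o, I) = √(I² + o²)
(B(-18, A(4, 3)) + (-57 + y))² = (√((6*4*3)² + (-18)²) + (-57 - 138))² = (√(72² + 324) - 195)² = (√(5184 + 324) - 195)² = (√5508 - 195)² = (18*√17 - 195)² = (-195 + 18*√17)²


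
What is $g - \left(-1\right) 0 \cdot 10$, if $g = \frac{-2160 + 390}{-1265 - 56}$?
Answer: $\frac{1770}{1321} \approx 1.3399$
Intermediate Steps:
$g = \frac{1770}{1321}$ ($g = - \frac{1770}{-1321} = \left(-1770\right) \left(- \frac{1}{1321}\right) = \frac{1770}{1321} \approx 1.3399$)
$g - \left(-1\right) 0 \cdot 10 = \frac{1770}{1321} - \left(-1\right) 0 \cdot 10 = \frac{1770}{1321} - 0 \cdot 10 = \frac{1770}{1321} - 0 = \frac{1770}{1321} + 0 = \frac{1770}{1321}$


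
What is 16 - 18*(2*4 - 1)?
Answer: -110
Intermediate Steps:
16 - 18*(2*4 - 1) = 16 - 18*(8 - 1) = 16 - 18*7 = 16 - 126 = -110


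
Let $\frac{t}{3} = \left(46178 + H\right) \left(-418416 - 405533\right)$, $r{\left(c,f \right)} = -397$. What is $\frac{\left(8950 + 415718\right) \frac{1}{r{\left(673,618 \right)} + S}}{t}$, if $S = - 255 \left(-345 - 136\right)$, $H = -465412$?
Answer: $\frac{35389}{10557816839074757} \approx 3.3519 \cdot 10^{-12}$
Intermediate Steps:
$t = 1036282305198$ ($t = 3 \left(46178 - 465412\right) \left(-418416 - 405533\right) = 3 \left(\left(-419234\right) \left(-823949\right)\right) = 3 \cdot 345427435066 = 1036282305198$)
$S = 122655$ ($S = \left(-255\right) \left(-481\right) = 122655$)
$\frac{\left(8950 + 415718\right) \frac{1}{r{\left(673,618 \right)} + S}}{t} = \frac{\left(8950 + 415718\right) \frac{1}{-397 + 122655}}{1036282305198} = \frac{424668}{122258} \cdot \frac{1}{1036282305198} = 424668 \cdot \frac{1}{122258} \cdot \frac{1}{1036282305198} = \frac{212334}{61129} \cdot \frac{1}{1036282305198} = \frac{35389}{10557816839074757}$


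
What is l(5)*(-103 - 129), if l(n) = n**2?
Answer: -5800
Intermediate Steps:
l(5)*(-103 - 129) = 5**2*(-103 - 129) = 25*(-232) = -5800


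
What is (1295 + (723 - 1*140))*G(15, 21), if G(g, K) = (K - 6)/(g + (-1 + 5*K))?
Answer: 28170/119 ≈ 236.72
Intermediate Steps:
G(g, K) = (-6 + K)/(-1 + g + 5*K)
(1295 + (723 - 1*140))*G(15, 21) = (1295 + (723 - 1*140))*((-6 + 21)/(-1 + 15 + 5*21)) = (1295 + (723 - 140))*(15/(-1 + 15 + 105)) = (1295 + 583)*(15/119) = 1878*((1/119)*15) = 1878*(15/119) = 28170/119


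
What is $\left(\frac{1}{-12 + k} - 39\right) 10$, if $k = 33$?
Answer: $- \frac{8180}{21} \approx -389.52$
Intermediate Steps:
$\left(\frac{1}{-12 + k} - 39\right) 10 = \left(\frac{1}{-12 + 33} - 39\right) 10 = \left(\frac{1}{21} - 39\right) 10 = \left(- \frac{818}{21}\right) 10 = - \frac{8180}{21}$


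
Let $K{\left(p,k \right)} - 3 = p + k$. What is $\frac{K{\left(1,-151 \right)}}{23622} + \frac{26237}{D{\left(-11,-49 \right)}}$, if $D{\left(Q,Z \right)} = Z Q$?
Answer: $\frac{206563727}{4244086} \approx 48.671$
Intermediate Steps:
$D{\left(Q,Z \right)} = Q Z$
$K{\left(p,k \right)} = 3 + k + p$ ($K{\left(p,k \right)} = 3 + \left(p + k\right) = 3 + \left(k + p\right) = 3 + k + p$)
$\frac{K{\left(1,-151 \right)}}{23622} + \frac{26237}{D{\left(-11,-49 \right)}} = \frac{3 - 151 + 1}{23622} + \frac{26237}{\left(-11\right) \left(-49\right)} = \left(-147\right) \frac{1}{23622} + \frac{26237}{539} = - \frac{49}{7874} + 26237 \cdot \frac{1}{539} = - \frac{49}{7874} + \frac{26237}{539} = \frac{206563727}{4244086}$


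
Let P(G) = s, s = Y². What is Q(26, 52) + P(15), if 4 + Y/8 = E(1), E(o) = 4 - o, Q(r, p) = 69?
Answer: 133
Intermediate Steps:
Y = -8 (Y = -32 + 8*(4 - 1*1) = -32 + 8*(4 - 1) = -32 + 8*3 = -32 + 24 = -8)
s = 64 (s = (-8)² = 64)
P(G) = 64
Q(26, 52) + P(15) = 69 + 64 = 133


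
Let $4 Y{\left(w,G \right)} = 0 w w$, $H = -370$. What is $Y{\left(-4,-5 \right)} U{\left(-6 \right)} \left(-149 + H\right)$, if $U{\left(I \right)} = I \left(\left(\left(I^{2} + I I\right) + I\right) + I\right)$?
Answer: $0$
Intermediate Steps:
$Y{\left(w,G \right)} = 0$ ($Y{\left(w,G \right)} = \frac{0 w w}{4} = \frac{0 w}{4} = \frac{1}{4} \cdot 0 = 0$)
$U{\left(I \right)} = I \left(2 I + 2 I^{2}\right)$ ($U{\left(I \right)} = I \left(\left(\left(I^{2} + I^{2}\right) + I\right) + I\right) = I \left(\left(2 I^{2} + I\right) + I\right) = I \left(\left(I + 2 I^{2}\right) + I\right) = I \left(2 I + 2 I^{2}\right)$)
$Y{\left(-4,-5 \right)} U{\left(-6 \right)} \left(-149 + H\right) = 0 \cdot 2 \left(-6\right)^{2} \left(1 - 6\right) \left(-149 - 370\right) = 0 \cdot 2 \cdot 36 \left(-5\right) \left(-519\right) = 0 \left(-360\right) \left(-519\right) = 0 \left(-519\right) = 0$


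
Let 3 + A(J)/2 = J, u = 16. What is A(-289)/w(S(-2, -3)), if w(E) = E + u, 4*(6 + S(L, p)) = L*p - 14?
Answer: -73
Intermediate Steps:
S(L, p) = -19/2 + L*p/4 (S(L, p) = -6 + (L*p - 14)/4 = -6 + (-14 + L*p)/4 = -6 + (-7/2 + L*p/4) = -19/2 + L*p/4)
w(E) = 16 + E (w(E) = E + 16 = 16 + E)
A(J) = -6 + 2*J
A(-289)/w(S(-2, -3)) = (-6 + 2*(-289))/(16 + (-19/2 + (¼)*(-2)*(-3))) = (-6 - 578)/(16 + (-19/2 + 3/2)) = -584/(16 - 8) = -584/8 = -584*⅛ = -73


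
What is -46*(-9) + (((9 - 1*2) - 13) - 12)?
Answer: 396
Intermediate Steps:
-46*(-9) + (((9 - 1*2) - 13) - 12) = 414 + (((9 - 2) - 13) - 12) = 414 + ((7 - 13) - 12) = 414 + (-6 - 12) = 414 - 18 = 396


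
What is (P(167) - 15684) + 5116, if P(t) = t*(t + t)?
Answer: 45210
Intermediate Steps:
P(t) = 2*t**2 (P(t) = t*(2*t) = 2*t**2)
(P(167) - 15684) + 5116 = (2*167**2 - 15684) + 5116 = (2*27889 - 15684) + 5116 = (55778 - 15684) + 5116 = 40094 + 5116 = 45210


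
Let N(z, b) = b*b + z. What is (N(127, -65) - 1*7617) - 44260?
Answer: -47525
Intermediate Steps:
N(z, b) = z + b² (N(z, b) = b² + z = z + b²)
(N(127, -65) - 1*7617) - 44260 = ((127 + (-65)²) - 1*7617) - 44260 = ((127 + 4225) - 7617) - 44260 = (4352 - 7617) - 44260 = -3265 - 44260 = -47525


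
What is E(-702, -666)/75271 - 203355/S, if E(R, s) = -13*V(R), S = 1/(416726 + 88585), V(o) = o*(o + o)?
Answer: -7734661180675659/75271 ≈ -1.0276e+11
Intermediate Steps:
V(o) = 2*o² (V(o) = o*(2*o) = 2*o²)
S = 1/505311 ≈ 1.9790e-6
E(R, s) = -26*R²
E(-702, -666)/75271 - 203355/S = -26*(-702)²/75271 - 203355/1/505311 = -26*492804*(1/75271) - 203355*505311 = -12812904*1/75271 - 102757518405 = -12812904/75271 - 102757518405 = -7734661180675659/75271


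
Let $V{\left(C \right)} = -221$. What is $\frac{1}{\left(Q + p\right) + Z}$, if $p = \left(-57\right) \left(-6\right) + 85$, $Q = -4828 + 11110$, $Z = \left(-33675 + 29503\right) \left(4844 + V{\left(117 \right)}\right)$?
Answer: $- \frac{1}{19280447} \approx -5.1866 \cdot 10^{-8}$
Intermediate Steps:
$Z = -19287156$ ($Z = \left(-33675 + 29503\right) \left(4844 - 221\right) = \left(-4172\right) 4623 = -19287156$)
$Q = 6282$
$p = 427$ ($p = 342 + 85 = 427$)
$\frac{1}{\left(Q + p\right) + Z} = \frac{1}{\left(6282 + 427\right) - 19287156} = \frac{1}{6709 - 19287156} = \frac{1}{-19280447} = - \frac{1}{19280447}$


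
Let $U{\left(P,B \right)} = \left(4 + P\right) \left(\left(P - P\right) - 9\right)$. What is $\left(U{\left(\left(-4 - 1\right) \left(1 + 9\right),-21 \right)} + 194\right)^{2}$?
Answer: $369664$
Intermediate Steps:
$U{\left(P,B \right)} = -36 - 9 P$ ($U{\left(P,B \right)} = \left(4 + P\right) \left(0 - 9\right) = \left(4 + P\right) \left(-9\right) = -36 - 9 P$)
$\left(U{\left(\left(-4 - 1\right) \left(1 + 9\right),-21 \right)} + 194\right)^{2} = \left(\left(-36 - 9 \left(-4 - 1\right) \left(1 + 9\right)\right) + 194\right)^{2} = \left(\left(-36 - 9 \left(\left(-5\right) 10\right)\right) + 194\right)^{2} = \left(\left(-36 - -450\right) + 194\right)^{2} = \left(\left(-36 + 450\right) + 194\right)^{2} = \left(414 + 194\right)^{2} = 608^{2} = 369664$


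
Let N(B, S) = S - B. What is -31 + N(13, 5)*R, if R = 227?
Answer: -1847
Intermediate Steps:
-31 + N(13, 5)*R = -31 + (5 - 1*13)*227 = -31 + (5 - 13)*227 = -31 - 8*227 = -31 - 1816 = -1847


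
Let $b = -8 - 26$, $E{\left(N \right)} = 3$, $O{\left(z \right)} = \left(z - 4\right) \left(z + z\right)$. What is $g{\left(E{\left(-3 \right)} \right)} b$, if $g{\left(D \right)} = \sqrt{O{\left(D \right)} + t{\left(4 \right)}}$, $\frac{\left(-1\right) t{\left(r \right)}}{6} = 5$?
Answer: $- 204 i \approx - 204.0 i$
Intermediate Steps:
$O{\left(z \right)} = 2 z \left(-4 + z\right)$ ($O{\left(z \right)} = \left(-4 + z\right) 2 z = 2 z \left(-4 + z\right)$)
$t{\left(r \right)} = -30$ ($t{\left(r \right)} = \left(-6\right) 5 = -30$)
$g{\left(D \right)} = \sqrt{-30 + 2 D \left(-4 + D\right)}$ ($g{\left(D \right)} = \sqrt{2 D \left(-4 + D\right) - 30} = \sqrt{-30 + 2 D \left(-4 + D\right)}$)
$b = -34$ ($b = -8 - 26 = -34$)
$g{\left(E{\left(-3 \right)} \right)} b = \sqrt{2} \sqrt{-15 + 3 \left(-4 + 3\right)} \left(-34\right) = \sqrt{2} \sqrt{-15 + 3 \left(-1\right)} \left(-34\right) = \sqrt{2} \sqrt{-15 - 3} \left(-34\right) = \sqrt{2} \sqrt{-18} \left(-34\right) = \sqrt{2} \cdot 3 i \sqrt{2} \left(-34\right) = 6 i \left(-34\right) = - 204 i$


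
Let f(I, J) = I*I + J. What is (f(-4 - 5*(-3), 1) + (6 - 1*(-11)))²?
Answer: 19321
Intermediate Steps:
f(I, J) = J + I² (f(I, J) = I² + J = J + I²)
(f(-4 - 5*(-3), 1) + (6 - 1*(-11)))² = ((1 + (-4 - 5*(-3))²) + (6 - 1*(-11)))² = ((1 + (-4 + 15)²) + (6 + 11))² = ((1 + 11²) + 17)² = ((1 + 121) + 17)² = (122 + 17)² = 139² = 19321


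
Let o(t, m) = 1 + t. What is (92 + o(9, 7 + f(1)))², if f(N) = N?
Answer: 10404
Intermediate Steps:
(92 + o(9, 7 + f(1)))² = (92 + (1 + 9))² = (92 + 10)² = 102² = 10404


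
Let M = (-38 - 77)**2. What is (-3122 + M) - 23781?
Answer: -13678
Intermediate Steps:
M = 13225 (M = (-115)**2 = 13225)
(-3122 + M) - 23781 = (-3122 + 13225) - 23781 = 10103 - 23781 = -13678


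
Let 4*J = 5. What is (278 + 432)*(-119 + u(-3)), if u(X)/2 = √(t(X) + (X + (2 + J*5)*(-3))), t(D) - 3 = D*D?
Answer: -84490 + 2130*I*√7 ≈ -84490.0 + 5635.5*I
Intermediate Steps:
J = 5/4 (J = (¼)*5 = 5/4 ≈ 1.2500)
t(D) = 3 + D² (t(D) = 3 + D*D = 3 + D²)
u(X) = 2*√(-87/4 + X + X²) (u(X) = 2*√((3 + X²) + (X + (2 + (5/4)*5)*(-3))) = 2*√((3 + X²) + (X + (2 + 25/4)*(-3))) = 2*√((3 + X²) + (X + (33/4)*(-3))) = 2*√((3 + X²) + (X - 99/4)) = 2*√((3 + X²) + (-99/4 + X)) = 2*√(-87/4 + X + X²))
(278 + 432)*(-119 + u(-3)) = (278 + 432)*(-119 + √(-87 + 4*(-3) + 4*(-3)²)) = 710*(-119 + √(-87 - 12 + 4*9)) = 710*(-119 + √(-87 - 12 + 36)) = 710*(-119 + √(-63)) = 710*(-119 + 3*I*√7) = -84490 + 2130*I*√7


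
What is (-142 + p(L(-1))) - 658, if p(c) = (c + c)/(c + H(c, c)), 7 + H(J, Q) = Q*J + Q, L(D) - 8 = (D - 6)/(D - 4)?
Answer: -1001365/1252 ≈ -799.81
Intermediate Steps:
L(D) = 8 + (-6 + D)/(-4 + D) (L(D) = 8 + (D - 6)/(D - 4) = 8 + (-6 + D)/(-4 + D))
H(J, Q) = -7 + Q + J*Q (H(J, Q) = -7 + (Q*J + Q) = -7 + (J*Q + Q) = -7 + (Q + J*Q) = -7 + Q + J*Q)
p(c) = 2*c/(-7 + c**2 + 2*c) (p(c) = (c + c)/(c + (-7 + c + c*c)) = (2*c)/(c + (-7 + c + c**2)) = (2*c)/(-7 + c**2 + 2*c) = 2*c/(-7 + c**2 + 2*c))
(-142 + p(L(-1))) - 658 = (-142 + 2*((-38 + 9*(-1))/(-4 - 1))/(-7 + ((-38 + 9*(-1))/(-4 - 1))**2 + 2*((-38 + 9*(-1))/(-4 - 1)))) - 658 = (-142 + 2*((-38 - 9)/(-5))/(-7 + ((-38 - 9)/(-5))**2 + 2*((-38 - 9)/(-5)))) - 658 = (-142 + 2*(-1/5*(-47))/(-7 + (-1/5*(-47))**2 + 2*(-1/5*(-47)))) - 658 = (-142 + 2*(47/5)/(-7 + (47/5)**2 + 2*(47/5))) - 658 = (-142 + 2*(47/5)/(-7 + 2209/25 + 94/5)) - 658 = (-142 + 2*(47/5)/(2504/25)) - 658 = (-142 + 2*(47/5)*(25/2504)) - 658 = (-142 + 235/1252) - 658 = -177549/1252 - 658 = -1001365/1252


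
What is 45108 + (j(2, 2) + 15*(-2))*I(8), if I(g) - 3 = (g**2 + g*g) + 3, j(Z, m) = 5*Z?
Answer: 42428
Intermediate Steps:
I(g) = 6 + 2*g**2 (I(g) = 3 + ((g**2 + g*g) + 3) = 3 + ((g**2 + g**2) + 3) = 3 + (2*g**2 + 3) = 3 + (3 + 2*g**2) = 6 + 2*g**2)
45108 + (j(2, 2) + 15*(-2))*I(8) = 45108 + (5*2 + 15*(-2))*(6 + 2*8**2) = 45108 + (10 - 30)*(6 + 2*64) = 45108 - 20*(6 + 128) = 45108 - 20*134 = 45108 - 2680 = 42428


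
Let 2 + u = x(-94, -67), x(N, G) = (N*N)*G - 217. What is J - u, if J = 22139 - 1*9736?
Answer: 604634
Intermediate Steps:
J = 12403 (J = 22139 - 9736 = 12403)
x(N, G) = -217 + G*N**2 (x(N, G) = N**2*G - 217 = G*N**2 - 217 = -217 + G*N**2)
u = -592231 (u = -2 + (-217 - 67*(-94)**2) = -2 + (-217 - 67*8836) = -2 + (-217 - 592012) = -2 - 592229 = -592231)
J - u = 12403 - 1*(-592231) = 12403 + 592231 = 604634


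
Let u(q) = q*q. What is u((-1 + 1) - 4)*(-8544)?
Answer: -136704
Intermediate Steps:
u(q) = q**2
u((-1 + 1) - 4)*(-8544) = ((-1 + 1) - 4)**2*(-8544) = (0 - 4)**2*(-8544) = (-4)**2*(-8544) = 16*(-8544) = -136704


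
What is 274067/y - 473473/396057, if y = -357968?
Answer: -278034336683/141775732176 ≈ -1.9611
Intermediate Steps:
274067/y - 473473/396057 = 274067/(-357968) - 473473/396057 = 274067*(-1/357968) - 473473*1/396057 = -274067/357968 - 473473/396057 = -278034336683/141775732176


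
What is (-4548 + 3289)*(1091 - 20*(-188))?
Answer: -6107409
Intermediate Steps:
(-4548 + 3289)*(1091 - 20*(-188)) = -1259*(1091 + 3760) = -1259*4851 = -6107409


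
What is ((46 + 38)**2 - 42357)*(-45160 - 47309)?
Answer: 3264248169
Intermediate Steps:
((46 + 38)**2 - 42357)*(-45160 - 47309) = (84**2 - 42357)*(-92469) = (7056 - 42357)*(-92469) = -35301*(-92469) = 3264248169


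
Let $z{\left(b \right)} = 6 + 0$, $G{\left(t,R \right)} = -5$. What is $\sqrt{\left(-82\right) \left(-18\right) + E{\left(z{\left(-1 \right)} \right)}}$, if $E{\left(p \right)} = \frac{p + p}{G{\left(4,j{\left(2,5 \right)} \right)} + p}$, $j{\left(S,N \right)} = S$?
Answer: $4 \sqrt{93} \approx 38.575$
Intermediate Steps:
$z{\left(b \right)} = 6$
$E{\left(p \right)} = \frac{2 p}{-5 + p}$ ($E{\left(p \right)} = \frac{p + p}{-5 + p} = \frac{2 p}{-5 + p}$)
$\sqrt{\left(-82\right) \left(-18\right) + E{\left(z{\left(-1 \right)} \right)}} = \sqrt{\left(-82\right) \left(-18\right) + 2 \cdot 6 \frac{1}{-5 + 6}} = \sqrt{1476 + 2 \cdot 6 \cdot 1^{-1}} = \sqrt{1476 + 2 \cdot 6 \cdot 1} = \sqrt{1476 + 12} = \sqrt{1488} = 4 \sqrt{93}$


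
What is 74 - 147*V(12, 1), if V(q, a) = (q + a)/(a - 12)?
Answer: 2725/11 ≈ 247.73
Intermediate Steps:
V(q, a) = (a + q)/(-12 + a)
74 - 147*V(12, 1) = 74 - 147*(1 + 12)/(-12 + 1) = 74 - 147*13/(-11) = 74 - (-147)*13/11 = 74 - 147*(-13/11) = 74 + 1911/11 = 2725/11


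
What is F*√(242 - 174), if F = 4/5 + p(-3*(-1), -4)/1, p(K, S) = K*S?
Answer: -112*√17/5 ≈ -92.358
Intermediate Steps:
F = -56/5 (F = 4/5 + (-3*(-1)*(-4))/1 = 4*(⅕) + (3*(-4))*1 = ⅘ - 12*1 = ⅘ - 12 = -56/5 ≈ -11.200)
F*√(242 - 174) = -56*√(242 - 174)/5 = -112*√17/5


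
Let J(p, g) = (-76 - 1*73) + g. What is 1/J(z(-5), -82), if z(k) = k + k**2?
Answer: -1/231 ≈ -0.0043290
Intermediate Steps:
J(p, g) = -149 + g (J(p, g) = (-76 - 73) + g = -149 + g)
1/J(z(-5), -82) = 1/(-149 - 82) = 1/(-231) = -1/231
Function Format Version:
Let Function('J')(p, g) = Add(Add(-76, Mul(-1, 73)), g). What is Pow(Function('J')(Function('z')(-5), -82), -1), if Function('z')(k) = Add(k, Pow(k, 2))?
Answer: Rational(-1, 231) ≈ -0.0043290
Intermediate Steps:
Function('J')(p, g) = Add(-149, g) (Function('J')(p, g) = Add(Add(-76, -73), g) = Add(-149, g))
Pow(Function('J')(Function('z')(-5), -82), -1) = Pow(Add(-149, -82), -1) = Pow(-231, -1) = Rational(-1, 231)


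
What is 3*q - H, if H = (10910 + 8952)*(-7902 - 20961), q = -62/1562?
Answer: 447729263493/781 ≈ 5.7328e+8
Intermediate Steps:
q = -31/781 (q = -62*1/1562 = -31/781 ≈ -0.039693)
H = -573276906 (H = 19862*(-28863) = -573276906)
3*q - H = 3*(-31/781) - 1*(-573276906) = -93/781 + 573276906 = 447729263493/781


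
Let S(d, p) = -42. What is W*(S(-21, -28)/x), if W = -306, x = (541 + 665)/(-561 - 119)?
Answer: -485520/67 ≈ -7246.6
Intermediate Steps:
x = -603/340 (x = 1206/(-680) = 1206*(-1/680) = -603/340 ≈ -1.7735)
W*(S(-21, -28)/x) = -(-12852)/(-603/340) = -(-12852)*(-340)/603 = -306*4760/201 = -485520/67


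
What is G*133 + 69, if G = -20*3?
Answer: -7911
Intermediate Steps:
G = -60
G*133 + 69 = -60*133 + 69 = -7980 + 69 = -7911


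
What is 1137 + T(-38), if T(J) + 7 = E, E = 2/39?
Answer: 44072/39 ≈ 1130.1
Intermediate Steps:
E = 2/39 (E = 2*(1/39) = 2/39 ≈ 0.051282)
T(J) = -271/39 (T(J) = -7 + 2/39 = -271/39)
1137 + T(-38) = 1137 - 271/39 = 44072/39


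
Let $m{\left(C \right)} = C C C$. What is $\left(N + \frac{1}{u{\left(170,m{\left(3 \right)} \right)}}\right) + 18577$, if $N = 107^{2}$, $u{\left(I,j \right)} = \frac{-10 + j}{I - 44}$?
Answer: $\frac{510568}{17} \approx 30033.0$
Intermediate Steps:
$m{\left(C \right)} = C^{3}$ ($m{\left(C \right)} = C^{2} C = C^{3}$)
$u{\left(I,j \right)} = \frac{-10 + j}{-44 + I}$
$N = 11449$
$\left(N + \frac{1}{u{\left(170,m{\left(3 \right)} \right)}}\right) + 18577 = \left(11449 + \frac{1}{\frac{1}{-44 + 170} \left(-10 + 3^{3}\right)}\right) + 18577 = \left(11449 + \frac{1}{\frac{1}{126} \left(-10 + 27\right)}\right) + 18577 = \left(11449 + \frac{1}{\frac{1}{126} \cdot 17}\right) + 18577 = \left(11449 + \frac{1}{\frac{17}{126}}\right) + 18577 = \left(11449 + \frac{126}{17}\right) + 18577 = \frac{194759}{17} + 18577 = \frac{510568}{17}$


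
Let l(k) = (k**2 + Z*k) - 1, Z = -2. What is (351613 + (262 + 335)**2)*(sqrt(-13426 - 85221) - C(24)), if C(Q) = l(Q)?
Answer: -373127594 + 708022*I*sqrt(98647) ≈ -3.7313e+8 + 2.2238e+8*I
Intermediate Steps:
l(k) = -1 + k**2 - 2*k (l(k) = (k**2 - 2*k) - 1 = -1 + k**2 - 2*k)
C(Q) = -1 + Q**2 - 2*Q
(351613 + (262 + 335)**2)*(sqrt(-13426 - 85221) - C(24)) = (351613 + (262 + 335)**2)*(sqrt(-13426 - 85221) - (-1 + 24**2 - 2*24)) = (351613 + 597**2)*(sqrt(-98647) - (-1 + 576 - 48)) = (351613 + 356409)*(I*sqrt(98647) - 1*527) = 708022*(I*sqrt(98647) - 527) = 708022*(-527 + I*sqrt(98647)) = -373127594 + 708022*I*sqrt(98647)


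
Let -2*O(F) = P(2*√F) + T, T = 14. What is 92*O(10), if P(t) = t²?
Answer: -2484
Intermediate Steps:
O(F) = -7 - 2*F (O(F) = -((2*√F)² + 14)/2 = -(4*F + 14)/2 = -(14 + 4*F)/2 = -7 - 2*F)
92*O(10) = 92*(-7 - 2*10) = 92*(-7 - 20) = 92*(-27) = -2484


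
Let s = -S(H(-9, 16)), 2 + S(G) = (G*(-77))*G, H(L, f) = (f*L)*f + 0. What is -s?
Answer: -408748034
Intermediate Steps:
H(L, f) = L*f² (H(L, f) = (L*f)*f + 0 = L*f² + 0 = L*f²)
S(G) = -2 - 77*G² (S(G) = -2 + (G*(-77))*G = -2 + (-77*G)*G = -2 - 77*G²)
s = 408748034 (s = -(-2 - 77*(-9*16²)²) = -(-2 - 77*(-9*256)²) = -(-2 - 77*(-2304)²) = -(-2 - 77*5308416) = -(-2 - 408748032) = -1*(-408748034) = 408748034)
-s = -1*408748034 = -408748034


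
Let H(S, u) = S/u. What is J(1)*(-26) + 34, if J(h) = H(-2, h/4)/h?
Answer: 242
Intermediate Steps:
J(h) = -8/h**2 (J(h) = (-2*4/h)/h = (-8/h)/h = -8/h**2)
J(1)*(-26) + 34 = -8/1**2*(-26) + 34 = -8*1*(-26) + 34 = -8*(-26) + 34 = 208 + 34 = 242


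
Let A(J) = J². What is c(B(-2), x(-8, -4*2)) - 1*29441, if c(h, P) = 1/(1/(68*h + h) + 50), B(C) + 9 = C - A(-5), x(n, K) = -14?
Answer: -3656540275/124199 ≈ -29441.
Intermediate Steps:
B(C) = -34 + C (B(C) = -9 + (C - 1*(-5)²) = -9 + (C - 1*25) = -9 + (C - 25) = -9 + (-25 + C) = -34 + C)
c(h, P) = 1/(50 + 1/(69*h)) (c(h, P) = 1/(1/(69*h) + 50) = 1/(50 + 1/(69*h)))
c(B(-2), x(-8, -4*2)) - 1*29441 = 69*(-34 - 2)/(1 + 3450*(-34 - 2)) - 1*29441 = 69*(-36)/(1 + 3450*(-36)) - 29441 = 69*(-36)/(1 - 124200) - 29441 = 69*(-36)/(-124199) - 29441 = 69*(-36)*(-1/124199) - 29441 = 2484/124199 - 29441 = -3656540275/124199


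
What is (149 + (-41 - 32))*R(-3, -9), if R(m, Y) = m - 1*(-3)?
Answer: 0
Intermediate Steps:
R(m, Y) = 3 + m (R(m, Y) = m + 3 = 3 + m)
(149 + (-41 - 32))*R(-3, -9) = (149 + (-41 - 32))*(3 - 3) = (149 - 73)*0 = 76*0 = 0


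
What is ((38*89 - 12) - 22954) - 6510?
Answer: -26094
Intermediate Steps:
((38*89 - 12) - 22954) - 6510 = ((3382 - 12) - 22954) - 6510 = (3370 - 22954) - 6510 = -19584 - 6510 = -26094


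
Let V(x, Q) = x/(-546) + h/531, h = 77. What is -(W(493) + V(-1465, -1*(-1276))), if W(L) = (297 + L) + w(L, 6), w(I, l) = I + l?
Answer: -124844857/96642 ≈ -1291.8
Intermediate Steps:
W(L) = 303 + 2*L (W(L) = (297 + L) + (L + 6) = (297 + L) + (6 + L) = 303 + 2*L)
V(x, Q) = 77/531 - x/546 (V(x, Q) = x/(-546) + 77/531 = x*(-1/546) + 77*(1/531) = -x/546 + 77/531 = 77/531 - x/546)
-(W(493) + V(-1465, -1*(-1276))) = -((303 + 2*493) + (77/531 - 1/546*(-1465))) = -((303 + 986) + (77/531 + 1465/546)) = -(1289 + 273319/96642) = -1*124844857/96642 = -124844857/96642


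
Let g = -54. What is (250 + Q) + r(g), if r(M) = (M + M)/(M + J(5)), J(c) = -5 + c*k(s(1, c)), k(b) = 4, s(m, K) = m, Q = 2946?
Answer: 41584/13 ≈ 3198.8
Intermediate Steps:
J(c) = -5 + 4*c (J(c) = -5 + c*4 = -5 + 4*c)
r(M) = 2*M/(15 + M) (r(M) = (M + M)/(M + (-5 + 4*5)) = (2*M)/(M + (-5 + 20)) = (2*M)/(M + 15) = (2*M)/(15 + M) = 2*M/(15 + M))
(250 + Q) + r(g) = (250 + 2946) + 2*(-54)/(15 - 54) = 3196 + 2*(-54)/(-39) = 3196 + 2*(-54)*(-1/39) = 3196 + 36/13 = 41584/13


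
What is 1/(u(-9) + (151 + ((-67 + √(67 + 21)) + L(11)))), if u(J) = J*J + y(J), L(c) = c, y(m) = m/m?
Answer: 177/31241 - 2*√22/31241 ≈ 0.0053654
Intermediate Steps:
y(m) = 1
u(J) = 1 + J² (u(J) = J*J + 1 = J² + 1 = 1 + J²)
1/(u(-9) + (151 + ((-67 + √(67 + 21)) + L(11)))) = 1/((1 + (-9)²) + (151 + ((-67 + √(67 + 21)) + 11))) = 1/((1 + 81) + (151 + ((-67 + √88) + 11))) = 1/(82 + (151 + ((-67 + 2*√22) + 11))) = 1/(82 + (151 + (-56 + 2*√22))) = 1/(82 + (95 + 2*√22)) = 1/(177 + 2*√22)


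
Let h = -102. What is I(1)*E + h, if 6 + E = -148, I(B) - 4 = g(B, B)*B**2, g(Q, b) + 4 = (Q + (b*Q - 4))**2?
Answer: -718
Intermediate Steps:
g(Q, b) = -4 + (-4 + Q + Q*b)**2 (g(Q, b) = -4 + (Q + (b*Q - 4))**2 = -4 + (Q + (Q*b - 4))**2 = -4 + (Q + (-4 + Q*b))**2 = -4 + (-4 + Q + Q*b)**2)
I(B) = 4 + B**2*(-4 + (-4 + B + B**2)**2) (I(B) = 4 + (-4 + (-4 + B + B*B)**2)*B**2 = 4 + (-4 + (-4 + B + B**2)**2)*B**2 = 4 + B**2*(-4 + (-4 + B + B**2)**2))
E = -154 (E = -6 - 148 = -154)
I(1)*E + h = (4 + 1**2*(-4 + (-4 + 1 + 1**2)**2))*(-154) - 102 = (4 + 1*(-4 + (-4 + 1 + 1)**2))*(-154) - 102 = (4 + 1*(-4 + (-2)**2))*(-154) - 102 = (4 + 1*(-4 + 4))*(-154) - 102 = (4 + 1*0)*(-154) - 102 = (4 + 0)*(-154) - 102 = 4*(-154) - 102 = -616 - 102 = -718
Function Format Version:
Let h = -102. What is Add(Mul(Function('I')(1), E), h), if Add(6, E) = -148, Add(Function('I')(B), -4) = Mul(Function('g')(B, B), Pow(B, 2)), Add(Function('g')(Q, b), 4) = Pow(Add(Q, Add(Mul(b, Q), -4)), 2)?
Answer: -718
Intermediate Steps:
Function('g')(Q, b) = Add(-4, Pow(Add(-4, Q, Mul(Q, b)), 2)) (Function('g')(Q, b) = Add(-4, Pow(Add(Q, Add(Mul(b, Q), -4)), 2)) = Add(-4, Pow(Add(Q, Add(Mul(Q, b), -4)), 2)) = Add(-4, Pow(Add(Q, Add(-4, Mul(Q, b))), 2)) = Add(-4, Pow(Add(-4, Q, Mul(Q, b)), 2)))
Function('I')(B) = Add(4, Mul(Pow(B, 2), Add(-4, Pow(Add(-4, B, Pow(B, 2)), 2)))) (Function('I')(B) = Add(4, Mul(Add(-4, Pow(Add(-4, B, Mul(B, B)), 2)), Pow(B, 2))) = Add(4, Mul(Add(-4, Pow(Add(-4, B, Pow(B, 2)), 2)), Pow(B, 2))) = Add(4, Mul(Pow(B, 2), Add(-4, Pow(Add(-4, B, Pow(B, 2)), 2)))))
E = -154 (E = Add(-6, -148) = -154)
Add(Mul(Function('I')(1), E), h) = Add(Mul(Add(4, Mul(Pow(1, 2), Add(-4, Pow(Add(-4, 1, Pow(1, 2)), 2)))), -154), -102) = Add(Mul(Add(4, Mul(1, Add(-4, Pow(Add(-4, 1, 1), 2)))), -154), -102) = Add(Mul(Add(4, Mul(1, Add(-4, Pow(-2, 2)))), -154), -102) = Add(Mul(Add(4, Mul(1, Add(-4, 4))), -154), -102) = Add(Mul(Add(4, Mul(1, 0)), -154), -102) = Add(Mul(Add(4, 0), -154), -102) = Add(Mul(4, -154), -102) = Add(-616, -102) = -718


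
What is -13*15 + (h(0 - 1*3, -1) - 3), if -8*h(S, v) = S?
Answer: -1581/8 ≈ -197.63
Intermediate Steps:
h(S, v) = -S/8
-13*15 + (h(0 - 1*3, -1) - 3) = -13*15 + (-(0 - 1*3)/8 - 3) = -195 + (-(0 - 3)/8 - 3) = -195 + (-⅛*(-3) - 3) = -195 + (3/8 - 3) = -195 - 21/8 = -1581/8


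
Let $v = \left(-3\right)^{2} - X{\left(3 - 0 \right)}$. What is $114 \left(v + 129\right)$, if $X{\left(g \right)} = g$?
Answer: $15390$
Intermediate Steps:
$v = 6$ ($v = \left(-3\right)^{2} - \left(3 - 0\right) = 9 - \left(3 + 0\right) = 9 - 3 = 6$)
$114 \left(v + 129\right) = 114 \left(6 + 129\right) = 114 \cdot 135 = 15390$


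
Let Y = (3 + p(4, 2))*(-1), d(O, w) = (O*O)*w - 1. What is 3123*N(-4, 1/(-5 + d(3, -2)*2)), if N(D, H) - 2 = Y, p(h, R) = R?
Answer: -9369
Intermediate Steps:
d(O, w) = -1 + w*O**2 (d(O, w) = O**2*w - 1 = w*O**2 - 1 = -1 + w*O**2)
Y = -5 (Y = (3 + 2)*(-1) = 5*(-1) = -5)
N(D, H) = -3 (N(D, H) = 2 - 5 = -3)
3123*N(-4, 1/(-5 + d(3, -2)*2)) = 3123*(-3) = -9369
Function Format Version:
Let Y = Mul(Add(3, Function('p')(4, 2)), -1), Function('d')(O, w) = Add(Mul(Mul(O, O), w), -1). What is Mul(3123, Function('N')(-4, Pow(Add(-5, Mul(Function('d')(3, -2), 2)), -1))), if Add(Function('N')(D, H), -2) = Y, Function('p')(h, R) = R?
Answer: -9369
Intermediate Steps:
Function('d')(O, w) = Add(-1, Mul(w, Pow(O, 2))) (Function('d')(O, w) = Add(Mul(Pow(O, 2), w), -1) = Add(Mul(w, Pow(O, 2)), -1) = Add(-1, Mul(w, Pow(O, 2))))
Y = -5 (Y = Mul(Add(3, 2), -1) = Mul(5, -1) = -5)
Function('N')(D, H) = -3 (Function('N')(D, H) = Add(2, -5) = -3)
Mul(3123, Function('N')(-4, Pow(Add(-5, Mul(Function('d')(3, -2), 2)), -1))) = Mul(3123, -3) = -9369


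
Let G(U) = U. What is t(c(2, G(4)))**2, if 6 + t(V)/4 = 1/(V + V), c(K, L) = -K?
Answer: 625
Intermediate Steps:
t(V) = -24 + 2/V (t(V) = -24 + 4/(V + V) = -24 + 4/((2*V)) = -24 + 4*(1/(2*V)) = -24 + 2/V)
t(c(2, G(4)))**2 = (-24 + 2/((-1*2)))**2 = (-24 + 2/(-2))**2 = (-24 + 2*(-1/2))**2 = (-24 - 1)**2 = (-25)**2 = 625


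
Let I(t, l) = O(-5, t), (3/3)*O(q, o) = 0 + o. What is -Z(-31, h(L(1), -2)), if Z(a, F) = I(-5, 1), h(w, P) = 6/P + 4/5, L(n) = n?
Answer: 5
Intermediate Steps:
O(q, o) = o (O(q, o) = 0 + o = o)
I(t, l) = t
h(w, P) = 4/5 + 6/P (h(w, P) = 6/P + 4*(1/5) = 6/P + 4/5 = 4/5 + 6/P)
Z(a, F) = -5
-Z(-31, h(L(1), -2)) = -1*(-5) = 5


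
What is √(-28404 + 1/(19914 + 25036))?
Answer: I*√2295614118602/8990 ≈ 168.53*I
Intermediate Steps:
√(-28404 + 1/(19914 + 25036)) = √(-28404 + 1/44950) = √(-1276759799/44950) = I*√2295614118602/8990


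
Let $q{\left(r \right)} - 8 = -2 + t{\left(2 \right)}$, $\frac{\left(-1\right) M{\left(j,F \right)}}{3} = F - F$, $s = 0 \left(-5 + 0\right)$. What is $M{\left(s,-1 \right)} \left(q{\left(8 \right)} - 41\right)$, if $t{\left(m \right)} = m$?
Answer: $0$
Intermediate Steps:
$s = 0$ ($s = 0 \left(-5\right) = 0$)
$M{\left(j,F \right)} = 0$ ($M{\left(j,F \right)} = - 3 \left(F - F\right) = \left(-3\right) 0 = 0$)
$q{\left(r \right)} = 8$ ($q{\left(r \right)} = 8 + \left(-2 + 2\right) = 8 + 0 = 8$)
$M{\left(s,-1 \right)} \left(q{\left(8 \right)} - 41\right) = 0 \left(8 - 41\right) = 0 \left(-33\right) = 0$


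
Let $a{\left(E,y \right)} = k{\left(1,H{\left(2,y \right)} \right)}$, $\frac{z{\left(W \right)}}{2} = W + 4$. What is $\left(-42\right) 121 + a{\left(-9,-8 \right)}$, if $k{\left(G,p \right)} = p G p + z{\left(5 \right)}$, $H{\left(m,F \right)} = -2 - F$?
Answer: $-5028$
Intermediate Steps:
$z{\left(W \right)} = 8 + 2 W$ ($z{\left(W \right)} = 2 \left(W + 4\right) = 2 \left(4 + W\right) = 8 + 2 W$)
$k{\left(G,p \right)} = 18 + G p^{2}$ ($k{\left(G,p \right)} = p G p + \left(8 + 2 \cdot 5\right) = G p p + \left(8 + 10\right) = G p^{2} + 18 = 18 + G p^{2}$)
$a{\left(E,y \right)} = 18 + \left(-2 - y\right)^{2}$ ($a{\left(E,y \right)} = 18 + 1 \left(-2 - y\right)^{2} = 18 + \left(-2 - y\right)^{2}$)
$\left(-42\right) 121 + a{\left(-9,-8 \right)} = \left(-42\right) 121 + \left(18 + \left(2 - 8\right)^{2}\right) = -5082 + \left(18 + \left(-6\right)^{2}\right) = -5082 + \left(18 + 36\right) = -5082 + 54 = -5028$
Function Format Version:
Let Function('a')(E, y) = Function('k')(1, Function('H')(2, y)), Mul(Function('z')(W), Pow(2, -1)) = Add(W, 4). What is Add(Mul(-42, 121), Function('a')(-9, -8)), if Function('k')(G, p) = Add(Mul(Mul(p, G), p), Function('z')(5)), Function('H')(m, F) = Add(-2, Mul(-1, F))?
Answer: -5028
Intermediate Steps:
Function('z')(W) = Add(8, Mul(2, W)) (Function('z')(W) = Mul(2, Add(W, 4)) = Mul(2, Add(4, W)) = Add(8, Mul(2, W)))
Function('k')(G, p) = Add(18, Mul(G, Pow(p, 2))) (Function('k')(G, p) = Add(Mul(Mul(p, G), p), Add(8, Mul(2, 5))) = Add(Mul(Mul(G, p), p), Add(8, 10)) = Add(Mul(G, Pow(p, 2)), 18) = Add(18, Mul(G, Pow(p, 2))))
Function('a')(E, y) = Add(18, Pow(Add(-2, Mul(-1, y)), 2)) (Function('a')(E, y) = Add(18, Mul(1, Pow(Add(-2, Mul(-1, y)), 2))) = Add(18, Pow(Add(-2, Mul(-1, y)), 2)))
Add(Mul(-42, 121), Function('a')(-9, -8)) = Add(Mul(-42, 121), Add(18, Pow(Add(2, -8), 2))) = Add(-5082, Add(18, Pow(-6, 2))) = Add(-5082, Add(18, 36)) = Add(-5082, 54) = -5028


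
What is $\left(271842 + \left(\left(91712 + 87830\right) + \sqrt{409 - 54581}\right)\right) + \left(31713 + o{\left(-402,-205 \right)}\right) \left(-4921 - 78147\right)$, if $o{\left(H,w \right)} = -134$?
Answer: $-2622752988 + 2 i \sqrt{13543} \approx -2.6228 \cdot 10^{9} + 232.75 i$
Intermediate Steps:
$\left(271842 + \left(\left(91712 + 87830\right) + \sqrt{409 - 54581}\right)\right) + \left(31713 + o{\left(-402,-205 \right)}\right) \left(-4921 - 78147\right) = \left(271842 + \left(\left(91712 + 87830\right) + \sqrt{409 - 54581}\right)\right) + \left(31713 - 134\right) \left(-4921 - 78147\right) = \left(271842 + \left(179542 + \sqrt{-54172}\right)\right) + 31579 \left(-83068\right) = \left(271842 + \left(179542 + 2 i \sqrt{13543}\right)\right) - 2623204372 = \left(451384 + 2 i \sqrt{13543}\right) - 2623204372 = -2622752988 + 2 i \sqrt{13543}$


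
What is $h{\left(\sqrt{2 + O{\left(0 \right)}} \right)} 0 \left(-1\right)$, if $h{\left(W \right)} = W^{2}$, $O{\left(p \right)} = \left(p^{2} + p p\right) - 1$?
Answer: $0$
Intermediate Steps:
$O{\left(p \right)} = -1 + 2 p^{2}$ ($O{\left(p \right)} = \left(p^{2} + p^{2}\right) - 1 = 2 p^{2} - 1 = -1 + 2 p^{2}$)
$h{\left(\sqrt{2 + O{\left(0 \right)}} \right)} 0 \left(-1\right) = \left(\sqrt{2 - \left(1 - 2 \cdot 0^{2}\right)}\right)^{2} \cdot 0 \left(-1\right) = \left(\sqrt{2 + \left(-1 + 2 \cdot 0\right)}\right)^{2} \cdot 0 = \left(\sqrt{2 + \left(-1 + 0\right)}\right)^{2} \cdot 0 = \left(\sqrt{2 - 1}\right)^{2} \cdot 0 = \left(\sqrt{1}\right)^{2} \cdot 0 = 1^{2} \cdot 0 = 1 \cdot 0 = 0$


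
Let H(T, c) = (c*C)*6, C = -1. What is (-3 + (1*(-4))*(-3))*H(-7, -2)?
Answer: 108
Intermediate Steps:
H(T, c) = -6*c (H(T, c) = (c*(-1))*6 = -c*6 = -6*c)
(-3 + (1*(-4))*(-3))*H(-7, -2) = (-3 + (1*(-4))*(-3))*(-6*(-2)) = (-3 - 4*(-3))*12 = (-3 + 12)*12 = 9*12 = 108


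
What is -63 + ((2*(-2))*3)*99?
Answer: -1251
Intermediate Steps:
-63 + ((2*(-2))*3)*99 = -63 - 4*3*99 = -63 - 12*99 = -63 - 1188 = -1251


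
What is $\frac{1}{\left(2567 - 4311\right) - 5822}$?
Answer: $- \frac{1}{7566} \approx -0.00013217$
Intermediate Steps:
$\frac{1}{\left(2567 - 4311\right) - 5822} = \frac{1}{-1744 - 5822} = \frac{1}{-7566} = - \frac{1}{7566}$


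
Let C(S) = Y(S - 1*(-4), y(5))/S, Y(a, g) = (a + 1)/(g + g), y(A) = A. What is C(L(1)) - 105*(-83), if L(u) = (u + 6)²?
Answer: 2135202/245 ≈ 8715.1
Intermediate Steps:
L(u) = (6 + u)²
Y(a, g) = (1 + a)/(2*g) (Y(a, g) = (1 + a)/((2*g)) = (1 + a)*(1/(2*g)) = (1 + a)/(2*g))
C(S) = (½ + S/10)/S (C(S) = ((½)*(1 + (S - 1*(-4)))/5)/S = ((½)*(⅕)*(1 + (S + 4)))/S = ((½)*(⅕)*(1 + (4 + S)))/S = ((½)*(⅕)*(5 + S))/S = (½ + S/10)/S)
C(L(1)) - 105*(-83) = (5 + (6 + 1)²)/(10*((6 + 1)²)) - 105*(-83) = (5 + 7²)/(10*(7²)) + 8715 = (⅒)*(5 + 49)/49 + 8715 = (⅒)*(1/49)*54 + 8715 = 27/245 + 8715 = 2135202/245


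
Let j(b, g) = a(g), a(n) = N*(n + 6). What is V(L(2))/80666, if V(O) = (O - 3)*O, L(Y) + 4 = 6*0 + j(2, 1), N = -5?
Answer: 819/40333 ≈ 0.020306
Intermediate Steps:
a(n) = -30 - 5*n (a(n) = -5*(n + 6) = -5*(6 + n) = -30 - 5*n)
j(b, g) = -30 - 5*g
L(Y) = -39 (L(Y) = -4 + (6*0 + (-30 - 5*1)) = -4 + (0 + (-30 - 5)) = -4 + (0 - 35) = -4 - 35 = -39)
V(O) = O*(-3 + O) (V(O) = (-3 + O)*O = O*(-3 + O))
V(L(2))/80666 = -39*(-3 - 39)/80666 = -39*(-42)*(1/80666) = 1638*(1/80666) = 819/40333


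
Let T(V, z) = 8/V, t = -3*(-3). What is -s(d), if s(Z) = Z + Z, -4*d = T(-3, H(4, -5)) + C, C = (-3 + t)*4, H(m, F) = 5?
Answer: 32/3 ≈ 10.667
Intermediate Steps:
t = 9
C = 24 (C = (-3 + 9)*4 = 6*4 = 24)
d = -16/3 (d = -(8/(-3) + 24)/4 = -(8*(-1/3) + 24)/4 = -(-8/3 + 24)/4 = -1/4*64/3 = -16/3 ≈ -5.3333)
s(Z) = 2*Z
-s(d) = -2*(-16)/3 = -1*(-32/3) = 32/3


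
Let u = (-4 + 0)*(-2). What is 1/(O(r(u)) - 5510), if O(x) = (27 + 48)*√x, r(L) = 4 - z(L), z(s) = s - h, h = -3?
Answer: -1102/6079895 - 3*I*√7/1215979 ≈ -0.00018125 - 6.5275e-6*I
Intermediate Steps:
u = 8 (u = -4*(-2) = 8)
z(s) = 3 + s (z(s) = s - 1*(-3) = s + 3 = 3 + s)
r(L) = 1 - L (r(L) = 4 - (3 + L) = 4 + (-3 - L) = 1 - L)
O(x) = 75*√x
1/(O(r(u)) - 5510) = 1/(75*√(1 - 1*8) - 5510) = 1/(75*√(1 - 8) - 5510) = 1/(75*√(-7) - 5510) = 1/(75*(I*√7) - 5510) = 1/(75*I*√7 - 5510) = 1/(-5510 + 75*I*√7)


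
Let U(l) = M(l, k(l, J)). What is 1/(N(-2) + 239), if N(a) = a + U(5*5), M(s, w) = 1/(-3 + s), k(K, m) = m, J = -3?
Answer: 22/5215 ≈ 0.0042186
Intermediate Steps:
U(l) = 1/(-3 + l)
N(a) = 1/22 + a (N(a) = a + 1/(-3 + 5*5) = a + 1/(-3 + 25) = a + 1/22 = 1/22 + a)
1/(N(-2) + 239) = 1/((1/22 - 2) + 239) = 1/(-43/22 + 239) = 1/(5215/22) = 22/5215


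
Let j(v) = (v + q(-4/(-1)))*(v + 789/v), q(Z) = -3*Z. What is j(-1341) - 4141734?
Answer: -346658176/149 ≈ -2.3266e+6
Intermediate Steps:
j(v) = (-12 + v)*(v + 789/v) (j(v) = (v - (-12)/(-1))*(v + 789/v) = (v - (-12)*(-1))*(v + 789/v) = (v - 3*4)*(v + 789/v) = (v - 12)*(v + 789/v) = (-12 + v)*(v + 789/v))
j(-1341) - 4141734 = (789 + (-1341)**2 - 9468/(-1341) - 12*(-1341)) - 4141734 = (789 + 1798281 - 9468*(-1/1341) + 16092) - 4141734 = (789 + 1798281 + 1052/149 + 16092) - 4141734 = 270460190/149 - 4141734 = -346658176/149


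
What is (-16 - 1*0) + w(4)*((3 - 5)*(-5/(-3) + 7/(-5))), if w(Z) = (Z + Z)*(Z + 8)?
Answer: -336/5 ≈ -67.200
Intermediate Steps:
w(Z) = 2*Z*(8 + Z) (w(Z) = (2*Z)*(8 + Z) = 2*Z*(8 + Z))
(-16 - 1*0) + w(4)*((3 - 5)*(-5/(-3) + 7/(-5))) = (-16 - 1*0) + (2*4*(8 + 4))*((3 - 5)*(-5/(-3) + 7/(-5))) = (-16 + 0) + (2*4*12)*(-2*(-5*(-1/3) + 7*(-1/5))) = -16 + 96*(-2*(5/3 - 7/5)) = -16 + 96*(-2*4/15) = -16 + 96*(-8/15) = -16 - 256/5 = -336/5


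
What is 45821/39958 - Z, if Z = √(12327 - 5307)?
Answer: 45821/39958 - 6*√195 ≈ -82.639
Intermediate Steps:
Z = 6*√195 (Z = √7020 = 6*√195 ≈ 83.785)
45821/39958 - Z = 45821/39958 - 6*√195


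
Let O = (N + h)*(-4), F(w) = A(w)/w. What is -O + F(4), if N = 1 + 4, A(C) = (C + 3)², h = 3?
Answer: 177/4 ≈ 44.250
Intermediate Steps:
A(C) = (3 + C)²
N = 5
F(w) = (3 + w)²/w
O = -32 (O = (5 + 3)*(-4) = 8*(-4) = -32)
-O + F(4) = -1*(-32) + (3 + 4)²/4 = 32 + (¼)*7² = 32 + (¼)*49 = 32 + 49/4 = 177/4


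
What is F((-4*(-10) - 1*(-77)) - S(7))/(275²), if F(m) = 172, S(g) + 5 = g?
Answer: 172/75625 ≈ 0.0022744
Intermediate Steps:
S(g) = -5 + g
F((-4*(-10) - 1*(-77)) - S(7))/(275²) = 172/(275²) = 172/75625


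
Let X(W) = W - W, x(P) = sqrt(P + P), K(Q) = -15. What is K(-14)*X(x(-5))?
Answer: 0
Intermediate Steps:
x(P) = sqrt(2)*sqrt(P) (x(P) = sqrt(2*P) = sqrt(2)*sqrt(P))
X(W) = 0
K(-14)*X(x(-5)) = -15*0 = 0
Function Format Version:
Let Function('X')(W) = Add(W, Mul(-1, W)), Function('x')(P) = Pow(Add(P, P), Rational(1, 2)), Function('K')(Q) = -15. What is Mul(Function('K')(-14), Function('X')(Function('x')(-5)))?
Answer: 0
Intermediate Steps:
Function('x')(P) = Mul(Pow(2, Rational(1, 2)), Pow(P, Rational(1, 2))) (Function('x')(P) = Pow(Mul(2, P), Rational(1, 2)) = Mul(Pow(2, Rational(1, 2)), Pow(P, Rational(1, 2))))
Function('X')(W) = 0
Mul(Function('K')(-14), Function('X')(Function('x')(-5))) = Mul(-15, 0) = 0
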